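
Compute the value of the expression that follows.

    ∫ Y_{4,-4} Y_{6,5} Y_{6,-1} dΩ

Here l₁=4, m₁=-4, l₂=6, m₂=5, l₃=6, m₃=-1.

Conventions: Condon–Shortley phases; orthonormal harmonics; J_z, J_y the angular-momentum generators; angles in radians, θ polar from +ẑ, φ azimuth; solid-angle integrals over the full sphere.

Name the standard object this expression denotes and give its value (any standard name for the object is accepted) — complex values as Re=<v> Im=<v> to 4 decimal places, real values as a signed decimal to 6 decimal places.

Gaunt coefficient, -0.102536

This is a Gaunt coefficient — the integral of a triple product of spherical harmonics over the sphere.
Rules hold: Σm=0, L=16 even, 2≤6≤10.
N = 9·13·13 = 1521
Δ = 4!·4!·8!/17! = 1/15315300
Racah Σ t=0..4: t=0:+1/829440 t=1:−1/25920 t=2:+1/9216 t=3:−1/25920 t=4:+1/829440 = 7/207360
⇒ 3j(4 6 6; 0 0 0)² = 28/2431, sgn +1
Racah Σ t=4..4: t=4:+1/2903040 = 1/2903040
⇒ 3j(4 6 6; -4 5 -1)² = 5/663, sgn -1
4πI² = N·(3j₀)²·(3jₘ)² = 420/3179
I = -1·√(0.132117/4π) = -0.10253555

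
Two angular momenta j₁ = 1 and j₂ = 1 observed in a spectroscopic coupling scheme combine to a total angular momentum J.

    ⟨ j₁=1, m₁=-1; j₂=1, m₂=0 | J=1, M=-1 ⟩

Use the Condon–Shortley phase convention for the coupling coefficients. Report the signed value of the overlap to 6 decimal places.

−√(1/2) = -0.707107

√[3·1!1!1!/4! · 0!2!1!1!0!2!] = √(1/2)
  +(−1)^1/∏(1,0,1,0,0,1)! = -1  (running -1)
⟨..|..⟩ = √(1/2)·(-1) = -0.707107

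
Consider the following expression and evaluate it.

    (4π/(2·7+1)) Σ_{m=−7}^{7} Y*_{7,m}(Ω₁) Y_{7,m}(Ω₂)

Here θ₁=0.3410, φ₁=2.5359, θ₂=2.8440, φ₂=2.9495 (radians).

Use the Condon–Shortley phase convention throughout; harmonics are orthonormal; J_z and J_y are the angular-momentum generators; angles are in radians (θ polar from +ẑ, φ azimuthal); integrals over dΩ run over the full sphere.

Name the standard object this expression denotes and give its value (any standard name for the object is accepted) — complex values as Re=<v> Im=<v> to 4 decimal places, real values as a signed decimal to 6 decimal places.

Legendre polynomial (addition theorem), +0.281801

This sum is the spherical-harmonic addition theorem: it equals the Legendre polynomial P_l(cos γ) of the angle γ between the two directions.
Summing Y*_{l m}(θ₁,φ₁)·Y_{l m}(θ₂,φ₂) over m ∈ [−7, 7]; prefactor 4π/(2·7+1) = 0.837758:
  term(m=-7) = -0.000000-0.000000i   from Y*(Ω₁)=+0.000106-0.000208i, Y(Ω₂)=-0.000021-0.000091i
  term(m=-6) = +0.000002+0.000002i   from Y*(Ω₁)=-0.002174+0.001167i, Y(Ω₂)=-0.000462-0.001039i
  term(m=-5) = -0.000067-0.000123i   from Y*(Ω₁)=+0.016085+0.001827i, Y(Ω₂)=-0.004961-0.007092i
  term(m=-4) = +0.000284+0.003394i   from Y*(Ω₁)=-0.055641-0.048685i, Y(Ω₂)=-0.033124-0.032015i
  term(m=-3) = +0.013290-0.038800i   from Y*(Ω₁)=+0.057690+0.229489i, Y(Ω₂)=-0.145328-0.094443i
  term(m=-2) = -0.146629+0.159430i   from Y*(Ω₁)=+0.174616-0.464738i, Y(Ω₂)=-0.404495-0.163527i
  term(m=-1) = +0.296991-0.130355i   from Y*(Ω₁)=-0.438869+0.303929i, Y(Ω₂)=-0.596390-0.115992i
  term(m=+0) = +0.008632+0.000000i   from Y*(Ω₁)=-0.085462-0.000000i, Y(Ω₂)=-0.101000+0.000000i
  term(m=+1) = +0.296991+0.130355i   from Y*(Ω₁)=+0.438869+0.303929i, Y(Ω₂)=+0.596390-0.115992i
  term(m=+2) = -0.146629-0.159430i   from Y*(Ω₁)=+0.174616+0.464738i, Y(Ω₂)=-0.404495+0.163527i
  term(m=+3) = +0.013290+0.038800i   from Y*(Ω₁)=-0.057690+0.229489i, Y(Ω₂)=+0.145328-0.094443i
  term(m=+4) = +0.000284-0.003394i   from Y*(Ω₁)=-0.055641+0.048685i, Y(Ω₂)=-0.033124+0.032015i
  term(m=+5) = -0.000067+0.000123i   from Y*(Ω₁)=-0.016085+0.001827i, Y(Ω₂)=+0.004961-0.007092i
  term(m=+6) = +0.000002-0.000002i   from Y*(Ω₁)=-0.002174-0.001167i, Y(Ω₂)=-0.000462+0.001039i
  term(m=+7) = -0.000000+0.000000i   from Y*(Ω₁)=-0.000106-0.000208i, Y(Ω₂)=+0.000021-0.000091i
Accumulated sum +0.336375+0.000000i; after 4π/(2l+1) scaling, +0.281801+0.000000i ⇒ P_7 = 0.281801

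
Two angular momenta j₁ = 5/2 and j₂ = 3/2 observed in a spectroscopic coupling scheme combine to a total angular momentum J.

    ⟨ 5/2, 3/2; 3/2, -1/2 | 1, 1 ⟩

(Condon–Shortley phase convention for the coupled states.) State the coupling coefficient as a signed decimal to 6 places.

triangle: 3!·2!·0!/6! = 12/720
(j±m)!: 4!·1!·1!·2!·2!·0! = 96
prefactor² = (2J+1)·Δ·N² = 24/5
  k=1: −1/(1!·2!·0!·0!·2!·0!) = -1/4
Σ = -1/4  ⇒  CG² = 24/5·(-1/4)² = 3/10
CG = −√(3/10) = -0.547723

−√(3/10) ≈ -0.547723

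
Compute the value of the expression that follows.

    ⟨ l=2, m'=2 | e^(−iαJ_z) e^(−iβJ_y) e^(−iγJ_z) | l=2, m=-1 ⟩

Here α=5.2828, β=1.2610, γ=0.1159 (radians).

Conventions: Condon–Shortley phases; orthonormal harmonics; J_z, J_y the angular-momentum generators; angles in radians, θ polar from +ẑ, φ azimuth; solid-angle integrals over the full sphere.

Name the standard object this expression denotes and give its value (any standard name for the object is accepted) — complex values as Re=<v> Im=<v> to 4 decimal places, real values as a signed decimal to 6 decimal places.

This is a Wigner D-matrix element — the rotation-matrix element ⟨l m'| R(α,β,γ) |l m⟩ in the angular-momentum basis.
First d^2_{2,-1}(β=1.2610), then the phase factors e^{-i(2)α} and e^{-i(-1)γ}:
Half-angle: c=0.807733, s=0.589549. N=√(24·1·1·6)=12.000000
Admissible k: 0..0 (factorial args all ≥0)
  k=0: (−1)^3·12.0000/(6)·0.8077^1·0.5895^3 = -0.331022
d^2_{2,-1}(1.2610) = -0.331022
D = (-0.416847+0.908976i)·(-0.331022)·(+0.993291+0.115641i) = +0.171855-0.282916i

Wigner D-matrix element, Re=0.1719 Im=-0.2829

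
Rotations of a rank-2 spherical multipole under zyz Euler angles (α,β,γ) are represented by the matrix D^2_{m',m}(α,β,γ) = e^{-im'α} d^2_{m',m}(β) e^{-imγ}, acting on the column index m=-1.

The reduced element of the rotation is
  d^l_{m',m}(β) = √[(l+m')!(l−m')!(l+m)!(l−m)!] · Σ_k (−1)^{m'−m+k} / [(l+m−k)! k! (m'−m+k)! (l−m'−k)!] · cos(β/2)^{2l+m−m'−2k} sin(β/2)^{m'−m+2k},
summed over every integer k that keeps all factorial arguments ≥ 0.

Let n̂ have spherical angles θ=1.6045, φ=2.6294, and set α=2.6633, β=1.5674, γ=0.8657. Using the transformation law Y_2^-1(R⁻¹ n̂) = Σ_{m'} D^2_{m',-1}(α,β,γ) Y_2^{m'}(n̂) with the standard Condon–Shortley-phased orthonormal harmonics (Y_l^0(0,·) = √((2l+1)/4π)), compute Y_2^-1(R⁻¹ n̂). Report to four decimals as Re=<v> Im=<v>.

Need the full column D^2_{m',-1} for m'=−2..2 at α=2.6633, β=1.5674, γ=0.8657.
cos(β/2)=0.708307, sin(β/2)=0.705905
d^2_{-2,-1}: single k=1 term ⇒ +0.501695;  D = +0.499625-0.045534i
d^2_{-1,-1}: k∈[0..1] ⇒ +0.251701 -0.749991 = -0.498290;  D = +0.461363+0.188249i
d^2_{0,-1}: k∈[0..1] ⇒ -0.614449 +0.610289 = -0.004160;  D = -0.002696-0.003168i
d^2_{1,-1}: k∈[0..1] ⇒ +0.749991 -0.248305 = +0.501687;  D = -0.112811-0.488838i
d^2_{2,-1}: single k=0 term ⇒ -0.498299;  D = +0.124000-0.482624i
Y_2^{m'}(θ=1.6045,φ=2.6294) and Σ D·Y over m':
  (+0.4996-0.0455i)·(+0.2005+0.3297i)  (+0.4614+0.1882i)·(+0.0227+0.0128i)  (-0.0027-0.0032i)·(-0.3143+0.0000i)  (-0.1128-0.4888i)·(-0.0227+0.0128i)  (+0.1240-0.4826i)·(+0.2005-0.3297i)
Y_2^-1(R⁻¹ n̂) = -0.001357+0.038733i

Re=-0.0014 Im=0.0387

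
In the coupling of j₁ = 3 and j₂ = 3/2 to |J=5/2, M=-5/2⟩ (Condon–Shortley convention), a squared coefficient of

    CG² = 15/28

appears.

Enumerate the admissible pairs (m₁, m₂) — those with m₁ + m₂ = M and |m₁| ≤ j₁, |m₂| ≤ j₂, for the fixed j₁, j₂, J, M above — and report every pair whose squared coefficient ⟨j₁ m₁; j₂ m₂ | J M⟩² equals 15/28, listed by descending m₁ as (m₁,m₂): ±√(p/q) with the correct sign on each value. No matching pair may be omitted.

(-3,1/2): +√(15/28)

Admissible pairs with m₁+m₂ = M = -5/2: (-3,1/2), (-2,-1/2), (-1,-3/2)
  (m₁,m₂)=(-1,-3/2): CG² = 3/28, CG = +√(3/28)
  (m₁,m₂)=(-2,-1/2): CG² = 5/14, CG = −√(5/14)
  (m₁,m₂)=(-3,1/2): CG² = 15/28, CG = +√(15/28)   ← matches the target
Pairs with CG² = 15/28: (-3,1/2): +√(15/28)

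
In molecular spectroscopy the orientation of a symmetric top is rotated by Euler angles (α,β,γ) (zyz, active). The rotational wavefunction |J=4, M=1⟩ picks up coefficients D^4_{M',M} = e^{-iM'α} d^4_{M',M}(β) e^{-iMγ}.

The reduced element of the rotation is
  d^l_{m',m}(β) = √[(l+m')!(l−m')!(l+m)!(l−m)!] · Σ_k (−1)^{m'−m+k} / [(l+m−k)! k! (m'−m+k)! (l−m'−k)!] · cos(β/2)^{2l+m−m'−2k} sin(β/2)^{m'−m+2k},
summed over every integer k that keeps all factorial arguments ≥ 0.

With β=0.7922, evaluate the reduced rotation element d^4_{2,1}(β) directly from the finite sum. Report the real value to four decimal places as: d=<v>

d^4_{2,1}(β=0.7922) via the finite sum:
With c≡cos(β/2)=0.922573 and s≡sin(β/2)=0.385823, N=[720·2·120·6]^{1/2}=1018.233765
The bounds max(0,m−m')=0 and min(l+m,l−m')=2 give 3 terms
  k=0: (−1)^1·1018.2338/(240)·0.9226^7·0.3858^1 = -0.931170
  k=1: (−1)^2·1018.2338/(48)·0.9226^5·0.3858^3 = +0.814281
  k=2: (−1)^3·1018.2338/(72)·0.9226^3·0.3858^5 = -0.094942
d^4_{2,1}(0.7922) = -0.931170 +0.814281 -0.094942 = -0.211831

d=-0.2118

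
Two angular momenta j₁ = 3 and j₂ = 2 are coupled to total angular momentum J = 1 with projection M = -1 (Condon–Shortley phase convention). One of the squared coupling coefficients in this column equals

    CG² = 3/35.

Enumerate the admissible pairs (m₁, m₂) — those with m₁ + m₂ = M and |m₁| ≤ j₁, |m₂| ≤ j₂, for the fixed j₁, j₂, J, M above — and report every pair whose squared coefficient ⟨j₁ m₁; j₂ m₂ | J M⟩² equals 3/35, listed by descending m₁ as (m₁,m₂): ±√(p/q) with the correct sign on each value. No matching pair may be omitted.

Admissible pairs with m₁+m₂ = M = -1: (-3,2), (-2,1), (-1,0), (0,-1), (1,-2)
  (m₁,m₂)=(1,-2): CG² = 1/35, CG = +√(1/35)
  (m₁,m₂)=(0,-1): CG² = 3/35, CG = −√(3/35)   ← matches the target
  (m₁,m₂)=(-1,0): CG² = 6/35, CG = +√(6/35)
  (m₁,m₂)=(-2,1): CG² = 2/7, CG = −√(2/7)
  (m₁,m₂)=(-3,2): CG² = 3/7, CG = +√(3/7)
Pairs with CG² = 3/35: (0,-1): −√(3/35)

(0,-1): −√(3/35)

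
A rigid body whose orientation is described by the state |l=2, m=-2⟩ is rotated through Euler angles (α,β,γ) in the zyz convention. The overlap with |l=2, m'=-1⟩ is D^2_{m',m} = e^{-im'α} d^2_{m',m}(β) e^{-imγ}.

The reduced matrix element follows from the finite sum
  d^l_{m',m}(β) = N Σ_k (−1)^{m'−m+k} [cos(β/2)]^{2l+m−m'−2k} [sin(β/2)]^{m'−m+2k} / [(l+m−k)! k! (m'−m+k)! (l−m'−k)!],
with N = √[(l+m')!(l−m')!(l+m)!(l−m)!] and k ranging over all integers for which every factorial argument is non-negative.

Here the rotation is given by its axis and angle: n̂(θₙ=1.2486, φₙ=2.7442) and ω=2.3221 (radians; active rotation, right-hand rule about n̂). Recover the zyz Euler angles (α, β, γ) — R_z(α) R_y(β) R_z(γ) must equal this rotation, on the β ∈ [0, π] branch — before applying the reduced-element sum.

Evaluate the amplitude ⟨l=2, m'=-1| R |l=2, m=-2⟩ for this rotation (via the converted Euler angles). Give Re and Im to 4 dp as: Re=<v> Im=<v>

Re=-0.1572 Im=-0.1369

Axis–angle → zyz. n̂ = (sinθₙcosφₙ, sinθₙsinφₙ, cosθₙ) = (-0.874625, +0.367101, +0.316651), ω = 2.3221.
R = I cosω + sinω [n̂]ₓ + (1−cosω) n̂n̂ᵀ gives
  R = [+0.604540, -0.771647, -0.197718; -0.308831, -0.455841, +0.834765; -0.734272, -0.443587, -0.513883]
β = atan2(√(R₁₃²+R₂₃²), R₃₃) = 2.110501; α = atan2(R₂₃, R₁₃) mod 2π = 1.803365; γ = atan2(R₃₂, −R₃₁) mod 2π = 5.739743
First d^2_{-1,-2}(β=2.1105), then the phase factors e^{-i(-1)α} and e^{-i(-2)γ}:
With c≡cos(β/2)=0.493010 and s≡sin(β/2)=0.870024, N=[1·6·1·24]^{1/2}=12.000000
Admissible k: 0..0 (factorial args all ≥0)
  k=0: (−1)^1·12.0000/(6)·0.4930^3·0.8700^1 = -0.208510
d^2_{-1,-2}(2.1105) = -0.208510
Phases: e^{-i·(-1)·1.8034}=-0.230478+0.973078i, e^{-i·(-2)·5.7397}=+0.465246-0.885182i ⇒ D=-0.157242-0.136936i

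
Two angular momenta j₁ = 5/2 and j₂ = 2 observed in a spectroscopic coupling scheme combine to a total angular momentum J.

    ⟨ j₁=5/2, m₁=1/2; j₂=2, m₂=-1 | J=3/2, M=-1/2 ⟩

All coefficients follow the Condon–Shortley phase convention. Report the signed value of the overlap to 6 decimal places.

j₁+j₂−J=3  J+j₁−j₂=2  J−j₁+j₂=1  j₁+j₂+J+1=7
(j₁±m₁, j₂±m₂, J±M) = (3,2,1,3,1,2)
P² = 48/35
sum k=0..1:
  [0] +1/12 = 1/12
  [1] −1/2 = -1/2
S = -5/12
C² = P²·S² = 5/21 ; C = -0.487950

-0.487950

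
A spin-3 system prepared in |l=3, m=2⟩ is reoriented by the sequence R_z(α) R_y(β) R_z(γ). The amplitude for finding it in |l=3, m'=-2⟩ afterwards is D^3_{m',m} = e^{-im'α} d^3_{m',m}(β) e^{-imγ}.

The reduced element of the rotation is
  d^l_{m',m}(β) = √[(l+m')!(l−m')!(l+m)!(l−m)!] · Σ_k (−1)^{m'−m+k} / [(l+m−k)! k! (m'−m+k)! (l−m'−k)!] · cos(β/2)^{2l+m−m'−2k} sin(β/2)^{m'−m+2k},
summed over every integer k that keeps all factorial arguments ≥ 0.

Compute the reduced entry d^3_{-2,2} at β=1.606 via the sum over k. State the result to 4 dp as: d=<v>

d^3_{-2,2}(β=1.6060) via the finite sum:
c=cos(1.606000/2)=0.694552, s=sin(1.606000/2)=0.719443; N=√[1·120·120·1]=120.000000
k: max(0,(2)−(-2))=4 … min(3+(2),3−(-2))=5
  k=4: (−1)^0·120.0000/(24)·0.6946^2·0.7194^4 = +0.646196
  k=5: (−1)^1·120.0000/(120)·0.6946^0·0.7194^6 = -0.138669
d^3_{-2,2}(1.6060) = +0.646196 -0.138669 = +0.507528

d=0.5075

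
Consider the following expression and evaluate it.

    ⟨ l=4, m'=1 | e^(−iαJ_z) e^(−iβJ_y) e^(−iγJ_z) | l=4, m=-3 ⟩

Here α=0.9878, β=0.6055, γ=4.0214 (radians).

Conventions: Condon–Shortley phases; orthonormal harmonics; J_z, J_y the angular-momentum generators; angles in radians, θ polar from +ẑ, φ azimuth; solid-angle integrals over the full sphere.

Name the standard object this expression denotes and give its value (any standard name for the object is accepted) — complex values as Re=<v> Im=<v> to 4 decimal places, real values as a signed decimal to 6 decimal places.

Wigner D-matrix element, Re=0.0066 Im=-0.0814

This is a Wigner D-matrix element — the rotation-matrix element ⟨l m'| R(α,β,γ) |l m⟩ in the angular-momentum basis.
D^4_{1,-3}(0.9878,0.6055,4.0214) = e^{-i·1·0.9878}·d^4_{1,-3}(0.6055)·e^{-i·-3·4.0214}. Compute d first:
Half-angle: c=0.954520, s=0.298146. N=√(120·6·1·5040)=1904.940944
k∈{0,1} keeps every argument non-negative
  k=0: (−1)^4·1904.9409/(144)·0.9545^4·0.2981^4 = +0.086771
  k=1: (−1)^5·1904.9409/(240)·0.9545^2·0.2981^6 = -0.005079
d^4_{1,-3}(0.6055) = +0.086771 -0.005079 = +0.081692
Phases: e^{-i·(1)·0.9878}=+0.550528-0.834817i, e^{-i·(-3)·4.0214}=+0.876540-0.481329i ⇒ D=+0.006596-0.081425i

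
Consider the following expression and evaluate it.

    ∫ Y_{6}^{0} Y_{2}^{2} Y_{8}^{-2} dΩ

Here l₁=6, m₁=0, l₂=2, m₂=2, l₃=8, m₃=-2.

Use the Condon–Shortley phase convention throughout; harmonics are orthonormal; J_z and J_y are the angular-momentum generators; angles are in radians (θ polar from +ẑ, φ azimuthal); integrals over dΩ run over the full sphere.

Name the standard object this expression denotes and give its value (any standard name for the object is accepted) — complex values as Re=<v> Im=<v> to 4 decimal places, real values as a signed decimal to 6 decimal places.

Gaunt coefficient, +0.122977

This is a Gaunt coefficient — the integral of a triple product of spherical harmonics over the sphere.
Checks pass: Σm=0; 16 even; l₃=8∈[4,8].
(2·6+1)(2·2+1)(2·8+1) = 1105
Δ: 0! 12! 4! / 17! → 1/30940
sum: t=0:+1/2073600 = 1/2073600
3j²(6 2 8; 0 0 0) = Δ·Π!·Σ² = 28/1105  (sign +1)
sum: t=0:+1/12441600 = 1/12441600
3j²(6 2 8; 0 2 -2) = Δ·Π!·Σ² = 3/442  (sign +1)
combine: 4πI² = 1105·28/1105·3/442 = 42/221
take √, sign +1: I = 0.12297691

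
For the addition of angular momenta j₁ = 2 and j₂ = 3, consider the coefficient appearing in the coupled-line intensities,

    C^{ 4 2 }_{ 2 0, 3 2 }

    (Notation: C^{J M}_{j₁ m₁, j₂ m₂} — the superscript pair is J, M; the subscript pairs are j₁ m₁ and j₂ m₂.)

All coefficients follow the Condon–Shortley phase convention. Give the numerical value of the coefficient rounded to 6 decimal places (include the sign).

√[9·1!3!5!/10! · 2!2!5!1!6!2!] = √(8640/7)
  +(−1)^0/∏(0,1,2,5,1,0)! = 1/240  (running 1/240)
  +(−1)^1/∏(1,0,1,4,2,1)! = -1/48  (running -1/60)
⟨..|..⟩ = √(8640/7)·(-1/60) = -0.585540

−√(12/35) = -0.585540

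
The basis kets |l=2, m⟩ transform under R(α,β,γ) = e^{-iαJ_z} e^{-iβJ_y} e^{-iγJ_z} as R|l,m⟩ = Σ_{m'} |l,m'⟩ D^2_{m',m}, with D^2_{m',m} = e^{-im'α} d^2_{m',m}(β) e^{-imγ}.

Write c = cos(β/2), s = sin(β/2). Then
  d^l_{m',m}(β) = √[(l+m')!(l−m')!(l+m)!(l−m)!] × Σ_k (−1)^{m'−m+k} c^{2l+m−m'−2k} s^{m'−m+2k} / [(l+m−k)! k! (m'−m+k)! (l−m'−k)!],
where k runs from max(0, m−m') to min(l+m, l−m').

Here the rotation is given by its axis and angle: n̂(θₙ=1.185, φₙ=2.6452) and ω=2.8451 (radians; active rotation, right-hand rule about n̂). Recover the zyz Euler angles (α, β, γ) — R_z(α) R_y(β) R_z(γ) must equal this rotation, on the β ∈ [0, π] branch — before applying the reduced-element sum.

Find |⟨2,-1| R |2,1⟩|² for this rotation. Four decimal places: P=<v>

Axis–angle → zyz. n̂ = (sinθₙcosφₙ, sinθₙsinφₙ, cosθₙ) = (-0.814676, +0.441251, +0.376297), ω = 2.8451.
R = I cosω + sinω [n̂]ₓ + (1−cosω) n̂n̂ᵀ gives
  R = [+0.342069, -0.813211, -0.470825; -0.593327, -0.575457, +0.562860; -0.728664, +0.086816, -0.679347]
β = atan2(√(R₁₃²+R₂₃²), R₃₃) = 2.317668; α = atan2(R₂₃, R₁₃) mod 2π = 2.267393; γ = atan2(R₃₂, −R₃₁) mod 2π = 0.118585
First d^2_{-1,1}(β=2.3177), then the phase factors e^{-i(-1)α} and e^{-i(1)γ}:
c=cos(2.317668/2)=0.400408, s=sin(2.317668/2)=0.916337; N=√[1·6·6·1]=6.000000
k: max(0,(1)−(-1))=2 … min(2+(1),2−(-1))=3
  k=2: (−1)^0·6.0000/(2)·0.4004^2·0.9163^2 = +0.403866
  k=3: (−1)^1·6.0000/(6)·0.4004^0·0.9163^4 = -0.705051
d^2_{-1,1}(2.3177) = +0.403866 -0.705051 = -0.301185
|D^2_{-1,1}|² = |d^2_{-1,1}(β)|² = (-0.301185)² = 0.090712 (the z-rotation phases have unit modulus)

P=0.0907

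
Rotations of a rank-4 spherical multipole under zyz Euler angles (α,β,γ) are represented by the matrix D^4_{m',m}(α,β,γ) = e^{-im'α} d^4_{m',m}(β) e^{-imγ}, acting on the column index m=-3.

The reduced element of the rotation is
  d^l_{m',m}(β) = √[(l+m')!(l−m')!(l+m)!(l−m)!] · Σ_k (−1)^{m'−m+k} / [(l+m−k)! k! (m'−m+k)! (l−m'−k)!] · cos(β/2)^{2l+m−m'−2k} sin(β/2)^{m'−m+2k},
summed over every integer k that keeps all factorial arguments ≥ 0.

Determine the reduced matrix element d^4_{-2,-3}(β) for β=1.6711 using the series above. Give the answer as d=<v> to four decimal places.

d=0.4523

d^4_{-2,-3}(β=1.6711) via the finite sum:
c=cos(1.671100/2)=0.670770, s=sin(1.671100/2)=0.741666; N=√[2·720·1·5040]=2693.993318
k∈{0,1} keeps every argument non-negative
  k=0: (−1)^1·2693.9933/(720)·0.6708^7·0.7417^1 = -0.169546
  k=1: (−1)^2·2693.9933/(240)·0.6708^5·0.7417^3 = +0.621838
d^4_{-2,-3}(1.6711) = -0.169546 +0.621838 = +0.452292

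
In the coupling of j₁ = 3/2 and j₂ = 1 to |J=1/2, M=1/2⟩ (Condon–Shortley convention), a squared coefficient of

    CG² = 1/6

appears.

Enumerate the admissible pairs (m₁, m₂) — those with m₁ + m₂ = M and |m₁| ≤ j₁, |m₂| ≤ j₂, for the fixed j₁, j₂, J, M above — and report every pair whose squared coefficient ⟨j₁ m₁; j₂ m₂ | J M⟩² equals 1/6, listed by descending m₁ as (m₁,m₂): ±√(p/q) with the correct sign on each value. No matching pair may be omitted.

Admissible pairs with m₁+m₂ = M = 1/2: (-1/2,1), (1/2,0), (3/2,-1)
  (m₁,m₂)=(3/2,-1): CG² = 1/2, CG = +√(1/2)
  (m₁,m₂)=(1/2,0): CG² = 1/3, CG = −√(1/3)
  (m₁,m₂)=(-1/2,1): CG² = 1/6, CG = +√(1/6)   ← matches the target
Pairs with CG² = 1/6: (-1/2,1): +√(1/6)

(-1/2,1): +√(1/6)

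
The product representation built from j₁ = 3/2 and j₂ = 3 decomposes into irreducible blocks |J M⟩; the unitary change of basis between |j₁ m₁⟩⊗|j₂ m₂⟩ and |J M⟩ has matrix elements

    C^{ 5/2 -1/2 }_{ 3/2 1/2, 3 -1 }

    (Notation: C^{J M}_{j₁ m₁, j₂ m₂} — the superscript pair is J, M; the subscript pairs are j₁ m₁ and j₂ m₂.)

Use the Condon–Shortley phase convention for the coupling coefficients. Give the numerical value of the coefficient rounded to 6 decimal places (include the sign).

-0.119523

√[6·2!1!4!/8! · 2!1!2!4!2!3!] = √(288/35)
  +(−1)^0/∏(0,2,1,2,0,2)! = 1/8  (running 1/8)
  +(−1)^1/∏(1,1,0,1,1,3)! = -1/6  (running -1/24)
⟨..|..⟩ = √(288/35)·(-1/24) = -0.119523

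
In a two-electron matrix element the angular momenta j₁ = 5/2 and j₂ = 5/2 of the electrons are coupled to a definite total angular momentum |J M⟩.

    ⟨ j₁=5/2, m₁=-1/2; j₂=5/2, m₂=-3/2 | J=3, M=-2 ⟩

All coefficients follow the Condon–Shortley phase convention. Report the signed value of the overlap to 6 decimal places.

−√(1/12) ≈ -0.288675

triangle: 2!*3!*3!/9! = 72/362880
(j±m)!: 2!*3!*1!*4!*1!*5! = 34560
prefactor² = (2J+1)*Δ*N² = 48
  k=0: +1/(0!*2!*3!*1!*0!*2!) = 1/24
  k=1: −1/(1!*1!*2!*0!*1!*3!) = -1/12
Σ = -1/24  ⇒  CG² = 48*(-1/24)² = 1/12
CG = −√(1/12) = -0.288675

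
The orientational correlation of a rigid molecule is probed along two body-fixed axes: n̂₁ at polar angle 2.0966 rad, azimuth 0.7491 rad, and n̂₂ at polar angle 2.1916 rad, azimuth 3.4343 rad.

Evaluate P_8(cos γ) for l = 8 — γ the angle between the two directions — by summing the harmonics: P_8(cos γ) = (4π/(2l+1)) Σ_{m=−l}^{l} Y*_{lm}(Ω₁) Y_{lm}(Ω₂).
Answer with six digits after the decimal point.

-0.276764

Expand P_8 via completeness: Σ_{m} conj(Y_{8,m}) at Ω₁ times Y_{8,m} at Ω₂ —
  term(m=-8) = (-0.013920, -0.007778)   from Y*(Ω₁)=(0.154670, -0.046220), Y(Ω₂)=(-0.068822, -0.070853)
  term(m=-7) = (0.105722, 0.005625)   from Y*(Ω₁)=(-0.189849, 0.323048), Y(Ω₂)=(-0.130012, -0.250858)
  term(m=-6) = (-0.178961, 0.076347)   from Y*(Ω₁)=(-0.094615, -0.427546), Y(Ω₂)=(-0.081928, -0.436709)
  term(m=-5) = (0.035098, -0.040738)   from Y*(Ω₁)=(0.126620, 0.087353), Y(Ω₂)=(0.037422, -0.347551)
  term(m=-4) = (-0.003580, 0.013748)   from Y*(Ω₁)=(0.266912, -0.039028), Y(Ω₂)=(-0.020508, 0.048510)
  term(m=-3) = (-0.022243, -0.108822)   from Y*(Ω₁)=(-0.190873, 0.237731), Y(Ω₂)=(-0.232655, 0.280360)
  term(m=-2) = (-0.011004, -0.014237)   from Y*(Ω₁)=(0.009178, 0.126202), Y(Ω₂)=(-0.118523, 0.078573)
  term(m=-1) = (-0.090702, -0.044532)   from Y*(Ω₁)=(-0.242495, -0.225500), Y(Ω₂)=(0.292162, -0.088047)
  term(m=+0) = (-0.015231, -0.000000)   from Y*(Ω₁)=(-0.079473, -0.000000), Y(Ω₂)=(0.191646, 0.000000)
  term(m=+1) = (-0.090702, 0.044532)   from Y*(Ω₁)=(0.242495, -0.225500), Y(Ω₂)=(-0.292162, -0.088047)
  term(m=+2) = (-0.011004, 0.014237)   from Y*(Ω₁)=(0.009178, -0.126202), Y(Ω₂)=(-0.118523, -0.078573)
  term(m=+3) = (-0.022243, 0.108822)   from Y*(Ω₁)=(0.190873, 0.237731), Y(Ω₂)=(0.232655, 0.280360)
  term(m=+4) = (-0.003580, -0.013748)   from Y*(Ω₁)=(0.266912, 0.039028), Y(Ω₂)=(-0.020508, -0.048510)
  term(m=+5) = (0.035098, 0.040738)   from Y*(Ω₁)=(-0.126620, 0.087353), Y(Ω₂)=(-0.037422, -0.347551)
  term(m=+6) = (-0.178961, -0.076347)   from Y*(Ω₁)=(-0.094615, 0.427546), Y(Ω₂)=(-0.081928, 0.436709)
  term(m=+7) = (0.105722, -0.005625)   from Y*(Ω₁)=(0.189849, 0.323048), Y(Ω₂)=(0.130012, -0.250858)
  term(m=+8) = (-0.013920, 0.007778)   from Y*(Ω₁)=(0.154670, 0.046220), Y(Ω₂)=(-0.068822, 0.070853)
Σ over m = (-0.374411, 0.000000); ×(4π/17) → (-0.276764, 0.000000). Real part: -0.276764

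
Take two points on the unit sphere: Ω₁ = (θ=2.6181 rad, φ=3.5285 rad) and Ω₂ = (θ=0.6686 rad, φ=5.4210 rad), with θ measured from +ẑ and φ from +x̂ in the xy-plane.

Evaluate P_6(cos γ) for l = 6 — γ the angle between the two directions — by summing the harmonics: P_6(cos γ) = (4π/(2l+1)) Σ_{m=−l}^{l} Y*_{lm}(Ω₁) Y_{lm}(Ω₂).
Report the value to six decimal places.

-0.350680

Term-by-term m-sum for l=6 (normalisation 4π/13 = 0.966644):
  m=-6: (-0.00514 + 0.00551j) × (0.01219 - 0.02455j) = 0.00007 + 0.00019j  (running Σ = 0.00007 + 0.00019j)
  m=-5: (-0.01610 + 0.04229j) × (-0.04697 - 0.11064j) = 0.00543 - 0.00021j  (running Σ = 0.00551 - 0.00001j)
  m=-4: (0.00374 + 0.16153j) × (-0.28990 - 0.09195j) = 0.01377 - 0.04717j  (running Σ = 0.01928 - 0.04718j)
  m=-3: (0.14755 + 0.33941j) × (-0.39043 + 0.24209j) = -0.13977 - 0.09680j  (running Σ = -0.12050 - 0.14398j)
  m=-2: (0.35311 + 0.34502j) × (-0.04649 + 0.30031j) = -0.12003 + 0.09000j  (running Σ = -0.24053 - 0.05397j)
  m=-1: (0.17580 + 0.07163j) × (-0.12529 - 0.14618j) = -0.01156 - 0.03467j  (running Σ = -0.25208 - 0.08865j)
  m=0: (-0.38029 + 0.00000j) × (-0.37177 + 0.00000j) = 0.14138 + 0.00000j  (running Σ = -0.11070 - 0.08865j)
  m=1: (-0.17580 + 0.07163j) × (0.12529 - 0.14618j) = -0.01156 + 0.03467j  (running Σ = -0.12226 - 0.05397j)
  m=2: (0.35311 - 0.34502j) × (-0.04649 - 0.30031j) = -0.12003 - 0.09000j  (running Σ = -0.24228 - 0.14398j)
  m=3: (-0.14755 + 0.33941j) × (0.39043 + 0.24209j) = -0.13977 + 0.09680j  (running Σ = -0.38206 - 0.04718j)
  m=4: (0.00374 - 0.16153j) × (-0.28990 + 0.09195j) = 0.01377 + 0.04717j  (running Σ = -0.36829 - 0.00001j)
  m=5: (0.01610 + 0.04229j) × (0.04697 - 0.11064j) = 0.00543 + 0.00021j  (running Σ = -0.36285 + 0.00019j)
  m=6: (-0.00514 - 0.00551j) × (0.01219 + 0.02455j) = 0.00007 - 0.00019j  (running Σ = -0.36278 - 0.00000j)
Total Σ_m = -0.36278 - 0.00000j. Multiply by 0.966644: -0.35068 - 0.00000j. P_6(cos γ) = -0.350680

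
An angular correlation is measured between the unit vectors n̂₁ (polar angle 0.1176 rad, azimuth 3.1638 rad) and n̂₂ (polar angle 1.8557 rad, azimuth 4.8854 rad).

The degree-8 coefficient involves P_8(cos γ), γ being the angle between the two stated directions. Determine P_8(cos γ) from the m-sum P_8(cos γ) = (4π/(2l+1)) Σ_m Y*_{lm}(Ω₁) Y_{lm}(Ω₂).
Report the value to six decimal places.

Summing Y*_{l m}(θ₁,φ₁)·Y_{l m}(θ₂,φ₂) over m ∈ [−8, 8]; prefactor 4π/(2·8+1) = 0.739198:
  [-8]  conj(Y_{8,-8})(Ω₁) = (0.000000, 0.000000) ; Y_{8,-8}(Ω₂) = (0.068841, -0.364416) ; Δ = (0.000000, -0.000000)
  [-7]  conj(Y_{8,-7})(Ω₁) = (-0.000001, -0.000000) ; Y_{8,-7}(Ω₂) = (0.406651, 0.152934) ; Δ = (-0.000000, -0.000000)
  [-6]  conj(Y_{8,-6})(Ω₁) = (0.000013, 0.000002) ; Y_{8,-6}(Ω₂) = (-0.027625, 0.046855) ; Δ = (-0.000000, 0.000001)
  [-5]  conj(Y_{8,-5})(Ω₁) = (-0.000210, -0.000023) ; Y_{8,-5}(Ω₂) = (0.257025, 0.219024) ; Δ = (-0.000049, -0.000052)
  [-4]  conj(Y_{8,-4})(Ω₁) = (0.002464, 0.000219) ; Y_{8,-4}(Ω₂) = (-0.143234, 0.118709) ; Δ = (-0.000379, 0.000261)
  [-3]  conj(Y_{8,-3})(Ω₁) = (-0.021377, -0.001426) ; Y_{8,-3}(Ω₂) = (0.128028, 0.224108) ; Δ = (-0.002417, -0.004973)
  [-2]  conj(Y_{8,-2})(Ω₁) = (0.131439, 0.005842) ; Y_{8,-2}(Ω₂) = (-0.219379, 0.079092) ; Δ = (-0.029297, 0.009114)
  [-1]  conj(Y_{8,-1})(Ω₁) = (-0.511483, -0.011361) ; Y_{8,-1}(Ω₂) = (0.037523, 0.214711) ; Δ = (-0.016753, -0.110247)
  [+0]  conj(Y_{8,0})(Ω₁) = (0.890943, -0.000000) ; Y_{8,0}(Ω₂) = (-0.244986, 0.000000) ; Δ = (-0.218268, 0.000000)
  [+1]  conj(Y_{8,1})(Ω₁) = (0.511483, -0.011361) ; Y_{8,1}(Ω₂) = (-0.037523, 0.214711) ; Δ = (-0.016753, 0.110247)
  [+2]  conj(Y_{8,2})(Ω₁) = (0.131439, -0.005842) ; Y_{8,2}(Ω₂) = (-0.219379, -0.079092) ; Δ = (-0.029297, -0.009114)
  [+3]  conj(Y_{8,3})(Ω₁) = (0.021377, -0.001426) ; Y_{8,3}(Ω₂) = (-0.128028, 0.224108) ; Δ = (-0.002417, 0.004973)
  [+4]  conj(Y_{8,4})(Ω₁) = (0.002464, -0.000219) ; Y_{8,4}(Ω₂) = (-0.143234, -0.118709) ; Δ = (-0.000379, -0.000261)
  [+5]  conj(Y_{8,5})(Ω₁) = (0.000210, -0.000023) ; Y_{8,5}(Ω₂) = (-0.257025, 0.219024) ; Δ = (-0.000049, 0.000052)
  [+6]  conj(Y_{8,6})(Ω₁) = (0.000013, -0.000002) ; Y_{8,6}(Ω₂) = (-0.027625, -0.046855) ; Δ = (-0.000000, -0.000001)
  [+7]  conj(Y_{8,7})(Ω₁) = (0.000001, -0.000000) ; Y_{8,7}(Ω₂) = (-0.406651, 0.152934) ; Δ = (-0.000000, 0.000000)
  [+8]  conj(Y_{8,8})(Ω₁) = (0.000000, -0.000000) ; Y_{8,8}(Ω₂) = (0.068841, 0.364416) ; Δ = (0.000000, 0.000000)
Accumulated sum (-0.316059, -0.000000); after 4π/(2l+1) scaling, (-0.233630, -0.000000) ⇒ P_8 = -0.233630

-0.233630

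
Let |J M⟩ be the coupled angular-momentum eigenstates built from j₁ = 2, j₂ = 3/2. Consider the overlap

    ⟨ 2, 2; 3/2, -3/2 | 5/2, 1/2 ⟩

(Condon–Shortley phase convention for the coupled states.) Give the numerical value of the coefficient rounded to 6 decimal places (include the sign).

+√(6/35) = +0.414039

triangle: 1!*3!*2!/7! = 12/5040
(j±m)!: 4!*0!*0!*3!*3!*2! = 1728
prefactor² = (2J+1)*Δ*N² = 864/35
  k=0: +1/(0!*1!*0!*0!*3!*2!) = 1/12
Σ = 1/12  ⇒  CG² = 864/35*(1/12)² = 6/35
CG = +√(6/35) = +0.414039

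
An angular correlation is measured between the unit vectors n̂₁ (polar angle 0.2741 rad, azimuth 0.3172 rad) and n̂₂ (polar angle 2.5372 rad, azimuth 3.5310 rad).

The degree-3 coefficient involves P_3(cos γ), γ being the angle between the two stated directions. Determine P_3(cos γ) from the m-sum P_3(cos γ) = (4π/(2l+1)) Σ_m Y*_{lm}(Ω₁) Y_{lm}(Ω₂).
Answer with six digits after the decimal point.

Addition theorem: P_3(cos γ) = (4π/7) Σ_m Y*_{lm}(Ω₁) Y_{lm}(Ω₂), m = −3…3:
  m=-3: Y*=+0.004802+0.006738i  Y=-0.029996+0.070442i  product -0.000619+0.000136i
  m=-2: Y*=+0.058058+0.042724i  Y=-0.193280+0.190752i  product -0.019371+0.002817i
  m=-1: Y*=+0.302010+0.099145i  Y=-0.405282+0.166313i  product -0.138888+0.010046i
  m=+0: Y*=+0.586885-0.000000i  Y=-0.118340+0.000000i  product -0.069452+0.000000i
  m=+1: Y*=-0.302010+0.099145i  Y=+0.405282+0.166313i  product -0.138888-0.010046i
  m=+2: Y*=+0.058058-0.042724i  Y=-0.193280-0.190752i  product -0.019371-0.002817i
  m=+3: Y*=-0.004802+0.006738i  Y=+0.029996+0.070442i  product -0.000619-0.000136i
Σ over m = -0.387208-0.000000i; ×(4π/7) → -0.695115-0.000000i. Real part: -0.695115

-0.695115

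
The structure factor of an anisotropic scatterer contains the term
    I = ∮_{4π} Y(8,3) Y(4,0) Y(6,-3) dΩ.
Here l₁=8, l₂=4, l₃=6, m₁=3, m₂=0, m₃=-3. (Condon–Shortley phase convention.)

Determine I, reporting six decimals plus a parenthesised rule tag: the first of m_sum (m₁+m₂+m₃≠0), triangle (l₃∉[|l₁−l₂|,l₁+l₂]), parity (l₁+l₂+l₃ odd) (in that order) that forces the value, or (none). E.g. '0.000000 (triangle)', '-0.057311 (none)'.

Rules hold: Σm=0, L=18 even, 4≤6≤12.
N = 17·9·13 = 1989
Δ = 6!·10!·2!/19! = 1/23279256
Racah Σ t=2..4: t=2:+1/1658880 t=3:−1/518400 t=4:+1/1658880 = -1/1382400
⇒ 3j(8 4 6; 0 0 0)² = 504/46189, sgn -1
Racah Σ t=2..4: t=2:+1/2903040 t=3:−1/2903040 t=4:+1/34836480 = 1/34836480
⇒ 3j(8 4 6; 3 0 -3)² = 25/117572, sgn -1
4πI² = N·(3j₀)²·(3jₘ)² = 4050/877591
I = +1·√(0.00461491/4π) = 0.01916357
No selection rule forces the value: the integral is nonzero (none).

0.019164 (none)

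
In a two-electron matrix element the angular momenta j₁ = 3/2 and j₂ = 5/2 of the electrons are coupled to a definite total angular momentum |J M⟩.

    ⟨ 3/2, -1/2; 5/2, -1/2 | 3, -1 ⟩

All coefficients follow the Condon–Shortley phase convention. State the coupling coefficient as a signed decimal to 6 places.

−√(1/60) ≈ -0.129099

triangle: 1!×2!×4!/8! = 48/40320
(j±m)!: 1!×2!×2!×3!×2!×4! = 1152
prefactor² = (2J+1)×Δ×N² = 48/5
  k=0: +1/(0!×1!×2!×2!×0!×2!) = 1/8
  k=1: −1/(1!×0!×1!×1!×1!×3!) = -1/6
Σ = -1/24  ⇒  CG² = 48/5×(-1/24)² = 1/60
CG = −√(1/60) = -0.129099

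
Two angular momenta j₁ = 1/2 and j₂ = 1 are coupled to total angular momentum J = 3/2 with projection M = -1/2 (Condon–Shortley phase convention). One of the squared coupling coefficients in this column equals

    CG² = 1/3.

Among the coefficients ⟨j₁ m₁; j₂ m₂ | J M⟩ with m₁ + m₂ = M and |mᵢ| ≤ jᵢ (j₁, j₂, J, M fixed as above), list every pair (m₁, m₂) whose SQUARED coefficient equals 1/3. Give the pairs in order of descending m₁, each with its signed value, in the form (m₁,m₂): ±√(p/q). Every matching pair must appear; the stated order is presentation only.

(1/2,-1): +√(1/3)

Admissible pairs with m₁+m₂ = M = -1/2: (-1/2,0), (1/2,-1)
  (m₁,m₂)=(1/2,-1): CG² = 1/3, CG = +√(1/3)   ← matches the target
  (m₁,m₂)=(-1/2,0): CG² = 2/3, CG = +√(2/3)
Pairs with CG² = 1/3: (1/2,-1): +√(1/3)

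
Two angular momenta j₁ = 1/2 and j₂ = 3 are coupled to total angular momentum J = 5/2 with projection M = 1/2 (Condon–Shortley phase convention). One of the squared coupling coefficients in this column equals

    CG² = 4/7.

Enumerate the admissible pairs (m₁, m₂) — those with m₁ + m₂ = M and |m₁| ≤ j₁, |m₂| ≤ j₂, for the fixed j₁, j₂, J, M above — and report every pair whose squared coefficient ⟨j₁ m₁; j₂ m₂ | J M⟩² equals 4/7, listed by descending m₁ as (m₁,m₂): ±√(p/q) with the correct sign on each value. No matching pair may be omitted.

(-1/2,1): −√(4/7)

Admissible pairs with m₁+m₂ = M = 1/2: (-1/2,1), (1/2,0)
  (m₁,m₂)=(1/2,0): CG² = 3/7, CG = +√(3/7)
  (m₁,m₂)=(-1/2,1): CG² = 4/7, CG = −√(4/7)   ← matches the target
Pairs with CG² = 4/7: (-1/2,1): −√(4/7)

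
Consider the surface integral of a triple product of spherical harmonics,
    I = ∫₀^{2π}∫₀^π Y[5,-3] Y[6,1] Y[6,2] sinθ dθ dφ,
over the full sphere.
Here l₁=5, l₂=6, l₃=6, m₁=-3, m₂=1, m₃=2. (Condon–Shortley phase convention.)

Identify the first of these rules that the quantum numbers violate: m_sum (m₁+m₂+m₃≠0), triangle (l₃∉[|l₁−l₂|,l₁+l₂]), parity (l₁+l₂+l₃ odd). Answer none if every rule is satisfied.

parity

m₁+m₂+m₃ = -3 + 1 + 2 = 0  ✓
triangle: |5−6|=1 ≤ l₃=6 ≤ 5+6=11  ✓
parity: l₁+l₂+l₃ = 17 is odd  ✗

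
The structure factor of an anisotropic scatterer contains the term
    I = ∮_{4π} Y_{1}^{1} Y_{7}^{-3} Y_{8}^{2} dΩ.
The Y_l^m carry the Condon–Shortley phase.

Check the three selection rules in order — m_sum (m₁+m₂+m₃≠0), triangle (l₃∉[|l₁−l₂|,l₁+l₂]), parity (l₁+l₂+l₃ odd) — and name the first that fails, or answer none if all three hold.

Σmᵢ = 0  ✓
l₃∈[|l₁−l₂|,l₁+l₂]=[6,8], have l₃=8  ✓
Σlᵢ = 16 ⇒ even  ✓

none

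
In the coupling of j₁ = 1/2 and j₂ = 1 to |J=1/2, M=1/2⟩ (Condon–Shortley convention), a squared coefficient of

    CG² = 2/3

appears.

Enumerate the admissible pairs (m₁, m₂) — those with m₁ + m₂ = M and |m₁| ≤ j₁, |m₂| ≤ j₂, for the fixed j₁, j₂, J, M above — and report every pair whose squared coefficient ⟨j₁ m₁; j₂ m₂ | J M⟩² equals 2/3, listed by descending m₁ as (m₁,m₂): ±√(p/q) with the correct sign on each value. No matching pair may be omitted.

(-1/2,1): −√(2/3)

Admissible pairs with m₁+m₂ = M = 1/2: (-1/2,1), (1/2,0)
  (m₁,m₂)=(1/2,0): CG² = 1/3, CG = +√(1/3)
  (m₁,m₂)=(-1/2,1): CG² = 2/3, CG = −√(2/3)   ← matches the target
Pairs with CG² = 2/3: (-1/2,1): −√(2/3)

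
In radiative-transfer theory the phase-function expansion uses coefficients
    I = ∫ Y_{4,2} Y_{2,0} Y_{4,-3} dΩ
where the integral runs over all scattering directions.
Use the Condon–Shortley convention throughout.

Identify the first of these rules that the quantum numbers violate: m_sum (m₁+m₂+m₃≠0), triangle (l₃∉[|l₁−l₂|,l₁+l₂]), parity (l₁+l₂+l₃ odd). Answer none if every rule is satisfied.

m_sum

azimuthal sum: 2 + 0 − 3 = -1  ✗
2 ≤ 4 ≤ 6 (triangle on l)
L = 4 + 2 + 4 = 10 (even)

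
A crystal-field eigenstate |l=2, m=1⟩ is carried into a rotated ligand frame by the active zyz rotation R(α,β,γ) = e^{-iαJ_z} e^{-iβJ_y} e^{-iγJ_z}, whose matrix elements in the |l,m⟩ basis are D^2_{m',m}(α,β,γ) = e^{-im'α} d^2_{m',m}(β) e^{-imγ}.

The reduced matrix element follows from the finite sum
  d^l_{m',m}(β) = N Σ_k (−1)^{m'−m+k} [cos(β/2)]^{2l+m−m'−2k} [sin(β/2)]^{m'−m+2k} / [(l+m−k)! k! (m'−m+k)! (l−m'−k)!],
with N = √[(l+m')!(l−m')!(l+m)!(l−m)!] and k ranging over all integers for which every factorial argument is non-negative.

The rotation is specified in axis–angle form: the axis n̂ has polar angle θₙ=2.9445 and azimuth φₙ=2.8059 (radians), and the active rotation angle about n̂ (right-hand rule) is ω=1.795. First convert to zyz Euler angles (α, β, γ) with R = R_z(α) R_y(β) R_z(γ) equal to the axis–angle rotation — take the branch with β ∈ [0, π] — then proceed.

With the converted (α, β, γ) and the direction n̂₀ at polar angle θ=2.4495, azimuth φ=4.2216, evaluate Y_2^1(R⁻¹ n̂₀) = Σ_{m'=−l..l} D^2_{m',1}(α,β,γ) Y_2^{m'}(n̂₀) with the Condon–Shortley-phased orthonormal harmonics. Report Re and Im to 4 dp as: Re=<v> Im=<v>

Axis–angle → zyz. n̂ = (sinθₙcosφₙ, sinθₙsinφₙ, cosθₙ) = (-0.184889, +0.064507, -0.980640), ω = 1.7950.
R = I cosω + sinω [n̂]ₓ + (1−cosω) n̂n̂ᵀ gives
  R = [-0.180546, +0.941518, +0.284513; -0.970674, -0.217244, +0.102939; +0.158727, -0.257584, +0.953130]
β = atan2(√(R₁₃²+R₂₃²), R₃₃) = 0.307380; α = atan2(R₂₃, R₁₃) mod 2π = 0.347154; γ = atan2(R₃₂, −R₃₁) mod 2π = 4.160132
Need the full column D^2_{m',1} for m'=−2..2 at α=0.3472, β=0.3074, γ=4.1601.
cos(β/2)=0.988213, sin(β/2)=0.153086
d^2_{-2,1}: single k=3 term ⇒ +0.007091;  D = -0.006721+0.002259i
d^2_{-1,1}: k∈[2..3] ⇒ +0.068658 -0.000549 = +0.068109;  D = -0.053326+0.042368i
d^2_{0,1}: k∈[1..2] ⇒ +0.361877 -0.008684 = +0.353193;  D = -0.185289+0.300689i
d^2_{1,1}: k∈[0..1] ⇒ +0.953679 -0.068658 = +0.885021;  D = -0.180250+0.866471i
d^2_{2,1}: single k=0 term ⇒ -0.295472;  D = -0.041831-0.292496i
Y_2^{m'}(θ=2.4495,φ=4.2216) and Σ D·Y over m':
  (-0.0067+0.0023i)·(-0.0874-0.1308i)  (-0.0533+0.0424i)·(+0.1789-0.3348i)  (-0.1853+0.3007i)·(+0.2455+0.0000i)  (-0.1803+0.8665i)·(-0.1789-0.3348i)  (-0.0418-0.2925i)·(-0.0874+0.1308i)
Y_2^1(R⁻¹ n̂) = +0.324263+0.025351i

Re=0.3243 Im=0.0254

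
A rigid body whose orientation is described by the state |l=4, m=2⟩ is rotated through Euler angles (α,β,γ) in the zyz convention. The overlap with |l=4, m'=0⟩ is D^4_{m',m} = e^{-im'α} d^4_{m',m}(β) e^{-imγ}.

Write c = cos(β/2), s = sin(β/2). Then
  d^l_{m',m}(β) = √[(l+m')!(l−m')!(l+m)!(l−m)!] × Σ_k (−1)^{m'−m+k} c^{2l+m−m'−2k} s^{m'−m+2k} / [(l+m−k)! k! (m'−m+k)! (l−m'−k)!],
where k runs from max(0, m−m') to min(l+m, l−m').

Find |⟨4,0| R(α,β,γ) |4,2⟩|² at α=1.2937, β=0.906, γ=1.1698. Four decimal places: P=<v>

P=0.1660

First d^4_{0,2}(β=0.9060), then the phase factors e^{-i(0)α} and e^{-i(2)γ}:
With c≡cos(β/2)=0.899138 and s≡sin(β/2)=0.437665, N=[24·24·720·2]^{1/2}=910.735966
k∈{2,3,4} keeps every argument non-negative
  k=2: (−1)^0·910.7360/(96)·0.8991^6·0.4377^2 = +0.960204
  k=3: (−1)^1·910.7360/(36)·0.8991^4·0.4377^4 = -0.606684
  k=4: (−1)^2·910.7360/(96)·0.8991^2·0.4377^6 = +0.053904
d^4_{0,2}(0.9060) = +0.960204 -0.606684 +0.053904 = +0.407424
|D^4_{0,2}|² = |d^4_{0,2}(β)|² = (+0.407424)² = 0.165994 (the z-rotation phases have unit modulus)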